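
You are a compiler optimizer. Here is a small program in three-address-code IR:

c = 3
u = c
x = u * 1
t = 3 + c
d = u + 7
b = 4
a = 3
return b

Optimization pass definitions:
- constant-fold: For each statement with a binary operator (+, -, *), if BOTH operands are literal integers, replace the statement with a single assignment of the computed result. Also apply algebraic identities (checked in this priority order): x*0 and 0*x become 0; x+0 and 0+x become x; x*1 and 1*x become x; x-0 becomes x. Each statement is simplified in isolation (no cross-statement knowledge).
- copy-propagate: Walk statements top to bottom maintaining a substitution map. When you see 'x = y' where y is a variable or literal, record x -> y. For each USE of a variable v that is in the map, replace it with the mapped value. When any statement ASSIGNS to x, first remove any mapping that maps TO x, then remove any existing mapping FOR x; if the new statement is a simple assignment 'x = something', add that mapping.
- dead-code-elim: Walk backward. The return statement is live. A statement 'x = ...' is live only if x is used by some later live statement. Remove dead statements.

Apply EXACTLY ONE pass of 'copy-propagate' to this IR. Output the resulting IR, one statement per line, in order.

Answer: c = 3
u = 3
x = 3 * 1
t = 3 + 3
d = 3 + 7
b = 4
a = 3
return 4

Derivation:
Applying copy-propagate statement-by-statement:
  [1] c = 3  (unchanged)
  [2] u = c  -> u = 3
  [3] x = u * 1  -> x = 3 * 1
  [4] t = 3 + c  -> t = 3 + 3
  [5] d = u + 7  -> d = 3 + 7
  [6] b = 4  (unchanged)
  [7] a = 3  (unchanged)
  [8] return b  -> return 4
Result (8 stmts):
  c = 3
  u = 3
  x = 3 * 1
  t = 3 + 3
  d = 3 + 7
  b = 4
  a = 3
  return 4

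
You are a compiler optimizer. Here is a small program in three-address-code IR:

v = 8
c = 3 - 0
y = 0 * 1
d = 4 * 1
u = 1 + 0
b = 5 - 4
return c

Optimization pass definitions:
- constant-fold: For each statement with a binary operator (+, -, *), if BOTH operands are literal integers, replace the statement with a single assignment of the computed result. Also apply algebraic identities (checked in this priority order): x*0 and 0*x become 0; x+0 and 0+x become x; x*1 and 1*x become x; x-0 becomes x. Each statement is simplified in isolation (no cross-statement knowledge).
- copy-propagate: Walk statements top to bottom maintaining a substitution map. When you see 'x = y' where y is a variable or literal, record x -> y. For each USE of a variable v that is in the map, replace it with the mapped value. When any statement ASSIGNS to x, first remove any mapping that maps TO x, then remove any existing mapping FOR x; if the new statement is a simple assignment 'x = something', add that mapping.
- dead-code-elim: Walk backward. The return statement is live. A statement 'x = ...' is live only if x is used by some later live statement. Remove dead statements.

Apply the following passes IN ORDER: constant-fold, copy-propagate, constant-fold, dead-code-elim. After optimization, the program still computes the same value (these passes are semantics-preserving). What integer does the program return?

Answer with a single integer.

Answer: 3

Derivation:
Initial IR:
  v = 8
  c = 3 - 0
  y = 0 * 1
  d = 4 * 1
  u = 1 + 0
  b = 5 - 4
  return c
After constant-fold (7 stmts):
  v = 8
  c = 3
  y = 0
  d = 4
  u = 1
  b = 1
  return c
After copy-propagate (7 stmts):
  v = 8
  c = 3
  y = 0
  d = 4
  u = 1
  b = 1
  return 3
After constant-fold (7 stmts):
  v = 8
  c = 3
  y = 0
  d = 4
  u = 1
  b = 1
  return 3
After dead-code-elim (1 stmts):
  return 3
Evaluate:
  v = 8  =>  v = 8
  c = 3 - 0  =>  c = 3
  y = 0 * 1  =>  y = 0
  d = 4 * 1  =>  d = 4
  u = 1 + 0  =>  u = 1
  b = 5 - 4  =>  b = 1
  return c = 3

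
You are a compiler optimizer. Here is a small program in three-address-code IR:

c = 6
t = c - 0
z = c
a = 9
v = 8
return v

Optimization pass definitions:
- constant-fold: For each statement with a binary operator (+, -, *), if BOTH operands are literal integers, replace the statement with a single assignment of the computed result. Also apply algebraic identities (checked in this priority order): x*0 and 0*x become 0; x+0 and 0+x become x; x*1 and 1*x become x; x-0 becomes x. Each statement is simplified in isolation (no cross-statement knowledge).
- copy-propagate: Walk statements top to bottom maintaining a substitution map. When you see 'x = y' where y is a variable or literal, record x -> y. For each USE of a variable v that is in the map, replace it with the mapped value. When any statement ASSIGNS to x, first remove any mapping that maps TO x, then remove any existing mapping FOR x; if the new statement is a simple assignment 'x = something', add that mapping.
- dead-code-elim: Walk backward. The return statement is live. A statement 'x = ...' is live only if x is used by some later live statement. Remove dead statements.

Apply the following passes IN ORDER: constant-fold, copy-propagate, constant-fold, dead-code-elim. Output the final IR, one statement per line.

Initial IR:
  c = 6
  t = c - 0
  z = c
  a = 9
  v = 8
  return v
After constant-fold (6 stmts):
  c = 6
  t = c
  z = c
  a = 9
  v = 8
  return v
After copy-propagate (6 stmts):
  c = 6
  t = 6
  z = 6
  a = 9
  v = 8
  return 8
After constant-fold (6 stmts):
  c = 6
  t = 6
  z = 6
  a = 9
  v = 8
  return 8
After dead-code-elim (1 stmts):
  return 8

Answer: return 8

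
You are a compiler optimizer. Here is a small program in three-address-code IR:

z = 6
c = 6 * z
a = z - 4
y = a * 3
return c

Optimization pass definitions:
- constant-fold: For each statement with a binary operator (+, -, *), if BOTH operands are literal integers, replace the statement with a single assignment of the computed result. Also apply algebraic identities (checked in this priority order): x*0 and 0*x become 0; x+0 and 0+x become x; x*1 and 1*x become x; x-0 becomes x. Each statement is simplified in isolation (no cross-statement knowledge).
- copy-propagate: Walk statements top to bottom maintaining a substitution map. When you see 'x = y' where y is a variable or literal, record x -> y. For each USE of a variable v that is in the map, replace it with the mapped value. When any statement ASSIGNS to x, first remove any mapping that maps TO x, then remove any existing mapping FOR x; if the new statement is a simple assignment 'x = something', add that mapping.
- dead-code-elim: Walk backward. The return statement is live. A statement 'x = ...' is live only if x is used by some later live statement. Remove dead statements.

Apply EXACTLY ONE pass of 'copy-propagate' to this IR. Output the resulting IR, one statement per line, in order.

Answer: z = 6
c = 6 * 6
a = 6 - 4
y = a * 3
return c

Derivation:
Applying copy-propagate statement-by-statement:
  [1] z = 6  (unchanged)
  [2] c = 6 * z  -> c = 6 * 6
  [3] a = z - 4  -> a = 6 - 4
  [4] y = a * 3  (unchanged)
  [5] return c  (unchanged)
Result (5 stmts):
  z = 6
  c = 6 * 6
  a = 6 - 4
  y = a * 3
  return c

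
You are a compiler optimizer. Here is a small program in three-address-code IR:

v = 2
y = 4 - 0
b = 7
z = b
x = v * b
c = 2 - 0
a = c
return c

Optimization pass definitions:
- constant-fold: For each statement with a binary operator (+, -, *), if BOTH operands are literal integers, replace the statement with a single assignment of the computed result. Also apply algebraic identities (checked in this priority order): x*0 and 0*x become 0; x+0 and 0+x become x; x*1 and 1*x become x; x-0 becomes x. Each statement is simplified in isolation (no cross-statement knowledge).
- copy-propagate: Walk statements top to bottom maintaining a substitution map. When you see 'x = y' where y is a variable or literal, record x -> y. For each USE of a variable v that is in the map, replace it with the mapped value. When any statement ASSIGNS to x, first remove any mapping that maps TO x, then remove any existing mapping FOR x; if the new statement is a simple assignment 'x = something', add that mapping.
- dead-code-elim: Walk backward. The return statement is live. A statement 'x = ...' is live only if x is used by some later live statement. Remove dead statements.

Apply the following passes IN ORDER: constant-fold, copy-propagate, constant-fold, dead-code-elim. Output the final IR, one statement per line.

Initial IR:
  v = 2
  y = 4 - 0
  b = 7
  z = b
  x = v * b
  c = 2 - 0
  a = c
  return c
After constant-fold (8 stmts):
  v = 2
  y = 4
  b = 7
  z = b
  x = v * b
  c = 2
  a = c
  return c
After copy-propagate (8 stmts):
  v = 2
  y = 4
  b = 7
  z = 7
  x = 2 * 7
  c = 2
  a = 2
  return 2
After constant-fold (8 stmts):
  v = 2
  y = 4
  b = 7
  z = 7
  x = 14
  c = 2
  a = 2
  return 2
After dead-code-elim (1 stmts):
  return 2

Answer: return 2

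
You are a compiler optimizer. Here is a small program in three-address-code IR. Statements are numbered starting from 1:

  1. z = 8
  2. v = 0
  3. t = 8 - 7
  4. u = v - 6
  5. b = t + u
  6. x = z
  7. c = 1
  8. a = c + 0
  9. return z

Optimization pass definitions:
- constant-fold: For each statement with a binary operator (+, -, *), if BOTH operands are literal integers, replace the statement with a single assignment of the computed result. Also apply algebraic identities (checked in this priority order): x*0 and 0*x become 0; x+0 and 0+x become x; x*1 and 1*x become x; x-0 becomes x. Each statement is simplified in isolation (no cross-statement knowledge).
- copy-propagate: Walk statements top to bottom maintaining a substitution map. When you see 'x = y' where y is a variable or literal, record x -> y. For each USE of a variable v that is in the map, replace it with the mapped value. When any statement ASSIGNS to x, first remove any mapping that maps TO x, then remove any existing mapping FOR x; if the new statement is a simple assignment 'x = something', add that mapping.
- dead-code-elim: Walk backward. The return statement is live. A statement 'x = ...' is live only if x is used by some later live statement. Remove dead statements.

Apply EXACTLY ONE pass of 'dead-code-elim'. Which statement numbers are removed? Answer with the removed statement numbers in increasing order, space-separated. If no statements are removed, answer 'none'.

Backward liveness scan:
Stmt 1 'z = 8': KEEP (z is live); live-in = []
Stmt 2 'v = 0': DEAD (v not in live set ['z'])
Stmt 3 't = 8 - 7': DEAD (t not in live set ['z'])
Stmt 4 'u = v - 6': DEAD (u not in live set ['z'])
Stmt 5 'b = t + u': DEAD (b not in live set ['z'])
Stmt 6 'x = z': DEAD (x not in live set ['z'])
Stmt 7 'c = 1': DEAD (c not in live set ['z'])
Stmt 8 'a = c + 0': DEAD (a not in live set ['z'])
Stmt 9 'return z': KEEP (return); live-in = ['z']
Removed statement numbers: [2, 3, 4, 5, 6, 7, 8]
Surviving IR:
  z = 8
  return z

Answer: 2 3 4 5 6 7 8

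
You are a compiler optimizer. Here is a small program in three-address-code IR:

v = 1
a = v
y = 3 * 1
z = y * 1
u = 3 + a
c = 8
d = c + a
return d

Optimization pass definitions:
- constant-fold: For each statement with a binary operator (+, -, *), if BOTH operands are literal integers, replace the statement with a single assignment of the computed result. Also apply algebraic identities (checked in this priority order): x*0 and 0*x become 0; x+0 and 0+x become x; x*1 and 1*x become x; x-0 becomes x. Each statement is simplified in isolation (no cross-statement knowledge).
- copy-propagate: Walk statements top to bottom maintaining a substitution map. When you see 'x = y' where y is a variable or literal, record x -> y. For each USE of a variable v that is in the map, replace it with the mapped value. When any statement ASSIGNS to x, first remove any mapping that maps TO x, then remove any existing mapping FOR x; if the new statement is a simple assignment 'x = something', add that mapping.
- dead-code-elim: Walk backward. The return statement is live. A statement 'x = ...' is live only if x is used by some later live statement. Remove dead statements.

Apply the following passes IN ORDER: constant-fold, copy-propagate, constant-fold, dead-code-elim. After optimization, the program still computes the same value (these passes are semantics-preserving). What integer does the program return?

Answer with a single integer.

Initial IR:
  v = 1
  a = v
  y = 3 * 1
  z = y * 1
  u = 3 + a
  c = 8
  d = c + a
  return d
After constant-fold (8 stmts):
  v = 1
  a = v
  y = 3
  z = y
  u = 3 + a
  c = 8
  d = c + a
  return d
After copy-propagate (8 stmts):
  v = 1
  a = 1
  y = 3
  z = 3
  u = 3 + 1
  c = 8
  d = 8 + 1
  return d
After constant-fold (8 stmts):
  v = 1
  a = 1
  y = 3
  z = 3
  u = 4
  c = 8
  d = 9
  return d
After dead-code-elim (2 stmts):
  d = 9
  return d
Evaluate:
  v = 1  =>  v = 1
  a = v  =>  a = 1
  y = 3 * 1  =>  y = 3
  z = y * 1  =>  z = 3
  u = 3 + a  =>  u = 4
  c = 8  =>  c = 8
  d = c + a  =>  d = 9
  return d = 9

Answer: 9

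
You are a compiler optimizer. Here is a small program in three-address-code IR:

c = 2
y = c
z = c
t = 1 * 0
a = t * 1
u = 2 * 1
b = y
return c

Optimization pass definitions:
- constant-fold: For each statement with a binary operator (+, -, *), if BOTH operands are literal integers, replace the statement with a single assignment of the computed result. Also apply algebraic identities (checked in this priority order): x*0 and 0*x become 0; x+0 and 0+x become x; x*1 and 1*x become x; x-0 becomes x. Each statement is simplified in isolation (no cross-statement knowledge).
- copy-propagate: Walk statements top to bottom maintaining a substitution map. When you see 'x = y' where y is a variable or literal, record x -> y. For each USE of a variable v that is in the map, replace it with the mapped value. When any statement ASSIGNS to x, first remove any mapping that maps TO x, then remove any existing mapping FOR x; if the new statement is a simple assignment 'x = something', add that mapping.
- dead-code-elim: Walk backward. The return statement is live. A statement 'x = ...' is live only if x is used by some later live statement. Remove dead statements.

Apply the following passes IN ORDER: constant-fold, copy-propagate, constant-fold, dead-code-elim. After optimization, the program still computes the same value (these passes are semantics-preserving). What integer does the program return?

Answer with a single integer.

Initial IR:
  c = 2
  y = c
  z = c
  t = 1 * 0
  a = t * 1
  u = 2 * 1
  b = y
  return c
After constant-fold (8 stmts):
  c = 2
  y = c
  z = c
  t = 0
  a = t
  u = 2
  b = y
  return c
After copy-propagate (8 stmts):
  c = 2
  y = 2
  z = 2
  t = 0
  a = 0
  u = 2
  b = 2
  return 2
After constant-fold (8 stmts):
  c = 2
  y = 2
  z = 2
  t = 0
  a = 0
  u = 2
  b = 2
  return 2
After dead-code-elim (1 stmts):
  return 2
Evaluate:
  c = 2  =>  c = 2
  y = c  =>  y = 2
  z = c  =>  z = 2
  t = 1 * 0  =>  t = 0
  a = t * 1  =>  a = 0
  u = 2 * 1  =>  u = 2
  b = y  =>  b = 2
  return c = 2

Answer: 2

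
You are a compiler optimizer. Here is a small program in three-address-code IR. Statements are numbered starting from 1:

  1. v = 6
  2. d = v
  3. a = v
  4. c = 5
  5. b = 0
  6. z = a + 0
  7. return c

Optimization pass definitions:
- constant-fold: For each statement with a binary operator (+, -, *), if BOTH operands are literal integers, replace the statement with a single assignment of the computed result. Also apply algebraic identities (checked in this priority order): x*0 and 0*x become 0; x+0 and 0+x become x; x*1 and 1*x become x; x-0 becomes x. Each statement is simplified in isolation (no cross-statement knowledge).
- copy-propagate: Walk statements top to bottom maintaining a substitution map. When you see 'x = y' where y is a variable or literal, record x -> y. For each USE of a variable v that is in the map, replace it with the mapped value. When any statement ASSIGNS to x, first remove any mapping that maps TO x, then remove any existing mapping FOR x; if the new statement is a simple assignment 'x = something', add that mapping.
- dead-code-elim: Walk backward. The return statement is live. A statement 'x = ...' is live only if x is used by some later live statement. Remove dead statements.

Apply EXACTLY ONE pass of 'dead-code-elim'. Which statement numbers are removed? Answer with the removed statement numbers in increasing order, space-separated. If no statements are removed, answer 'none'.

Backward liveness scan:
Stmt 1 'v = 6': DEAD (v not in live set [])
Stmt 2 'd = v': DEAD (d not in live set [])
Stmt 3 'a = v': DEAD (a not in live set [])
Stmt 4 'c = 5': KEEP (c is live); live-in = []
Stmt 5 'b = 0': DEAD (b not in live set ['c'])
Stmt 6 'z = a + 0': DEAD (z not in live set ['c'])
Stmt 7 'return c': KEEP (return); live-in = ['c']
Removed statement numbers: [1, 2, 3, 5, 6]
Surviving IR:
  c = 5
  return c

Answer: 1 2 3 5 6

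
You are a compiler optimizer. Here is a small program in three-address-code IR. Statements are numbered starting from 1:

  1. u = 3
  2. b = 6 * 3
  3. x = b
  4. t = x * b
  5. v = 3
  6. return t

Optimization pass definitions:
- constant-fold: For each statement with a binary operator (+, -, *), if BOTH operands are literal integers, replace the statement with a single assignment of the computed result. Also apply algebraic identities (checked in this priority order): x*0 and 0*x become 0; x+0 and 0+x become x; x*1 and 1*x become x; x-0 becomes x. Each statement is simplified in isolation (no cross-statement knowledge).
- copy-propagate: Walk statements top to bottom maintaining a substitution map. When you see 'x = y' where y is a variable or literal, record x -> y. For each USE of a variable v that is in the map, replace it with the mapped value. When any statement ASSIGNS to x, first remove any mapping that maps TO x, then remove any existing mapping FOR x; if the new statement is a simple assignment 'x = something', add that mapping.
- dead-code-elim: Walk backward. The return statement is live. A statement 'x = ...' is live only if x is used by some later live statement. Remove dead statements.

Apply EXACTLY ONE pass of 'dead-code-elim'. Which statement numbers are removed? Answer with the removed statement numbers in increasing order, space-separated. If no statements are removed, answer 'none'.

Answer: 1 5

Derivation:
Backward liveness scan:
Stmt 1 'u = 3': DEAD (u not in live set [])
Stmt 2 'b = 6 * 3': KEEP (b is live); live-in = []
Stmt 3 'x = b': KEEP (x is live); live-in = ['b']
Stmt 4 't = x * b': KEEP (t is live); live-in = ['b', 'x']
Stmt 5 'v = 3': DEAD (v not in live set ['t'])
Stmt 6 'return t': KEEP (return); live-in = ['t']
Removed statement numbers: [1, 5]
Surviving IR:
  b = 6 * 3
  x = b
  t = x * b
  return t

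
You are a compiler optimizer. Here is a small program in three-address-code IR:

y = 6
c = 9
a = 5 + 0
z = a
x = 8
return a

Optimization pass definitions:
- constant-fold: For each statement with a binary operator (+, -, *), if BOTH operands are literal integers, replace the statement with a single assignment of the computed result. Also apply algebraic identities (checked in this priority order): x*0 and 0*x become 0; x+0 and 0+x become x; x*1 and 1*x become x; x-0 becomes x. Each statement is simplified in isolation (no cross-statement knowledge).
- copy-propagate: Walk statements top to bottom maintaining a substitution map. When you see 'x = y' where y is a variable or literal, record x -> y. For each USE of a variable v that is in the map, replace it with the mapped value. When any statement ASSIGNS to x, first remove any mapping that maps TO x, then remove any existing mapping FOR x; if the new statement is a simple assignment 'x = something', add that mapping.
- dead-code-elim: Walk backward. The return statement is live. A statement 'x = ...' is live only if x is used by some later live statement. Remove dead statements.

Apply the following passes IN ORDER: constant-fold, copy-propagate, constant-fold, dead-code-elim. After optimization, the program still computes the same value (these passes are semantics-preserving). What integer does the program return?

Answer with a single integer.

Initial IR:
  y = 6
  c = 9
  a = 5 + 0
  z = a
  x = 8
  return a
After constant-fold (6 stmts):
  y = 6
  c = 9
  a = 5
  z = a
  x = 8
  return a
After copy-propagate (6 stmts):
  y = 6
  c = 9
  a = 5
  z = 5
  x = 8
  return 5
After constant-fold (6 stmts):
  y = 6
  c = 9
  a = 5
  z = 5
  x = 8
  return 5
After dead-code-elim (1 stmts):
  return 5
Evaluate:
  y = 6  =>  y = 6
  c = 9  =>  c = 9
  a = 5 + 0  =>  a = 5
  z = a  =>  z = 5
  x = 8  =>  x = 8
  return a = 5

Answer: 5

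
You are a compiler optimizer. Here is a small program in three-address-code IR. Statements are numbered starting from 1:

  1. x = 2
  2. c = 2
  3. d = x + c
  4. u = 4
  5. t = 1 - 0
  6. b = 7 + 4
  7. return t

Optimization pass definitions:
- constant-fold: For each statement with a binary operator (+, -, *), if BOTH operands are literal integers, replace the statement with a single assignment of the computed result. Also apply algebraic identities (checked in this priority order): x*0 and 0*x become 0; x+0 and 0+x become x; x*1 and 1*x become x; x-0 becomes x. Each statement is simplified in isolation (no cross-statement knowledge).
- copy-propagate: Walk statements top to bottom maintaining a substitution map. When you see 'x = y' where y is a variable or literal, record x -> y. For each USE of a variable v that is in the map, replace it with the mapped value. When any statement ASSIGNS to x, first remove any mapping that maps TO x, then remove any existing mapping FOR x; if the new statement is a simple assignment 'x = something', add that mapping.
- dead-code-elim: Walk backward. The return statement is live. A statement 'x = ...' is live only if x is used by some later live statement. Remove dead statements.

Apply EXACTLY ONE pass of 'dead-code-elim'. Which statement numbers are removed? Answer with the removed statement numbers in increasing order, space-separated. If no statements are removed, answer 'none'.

Answer: 1 2 3 4 6

Derivation:
Backward liveness scan:
Stmt 1 'x = 2': DEAD (x not in live set [])
Stmt 2 'c = 2': DEAD (c not in live set [])
Stmt 3 'd = x + c': DEAD (d not in live set [])
Stmt 4 'u = 4': DEAD (u not in live set [])
Stmt 5 't = 1 - 0': KEEP (t is live); live-in = []
Stmt 6 'b = 7 + 4': DEAD (b not in live set ['t'])
Stmt 7 'return t': KEEP (return); live-in = ['t']
Removed statement numbers: [1, 2, 3, 4, 6]
Surviving IR:
  t = 1 - 0
  return t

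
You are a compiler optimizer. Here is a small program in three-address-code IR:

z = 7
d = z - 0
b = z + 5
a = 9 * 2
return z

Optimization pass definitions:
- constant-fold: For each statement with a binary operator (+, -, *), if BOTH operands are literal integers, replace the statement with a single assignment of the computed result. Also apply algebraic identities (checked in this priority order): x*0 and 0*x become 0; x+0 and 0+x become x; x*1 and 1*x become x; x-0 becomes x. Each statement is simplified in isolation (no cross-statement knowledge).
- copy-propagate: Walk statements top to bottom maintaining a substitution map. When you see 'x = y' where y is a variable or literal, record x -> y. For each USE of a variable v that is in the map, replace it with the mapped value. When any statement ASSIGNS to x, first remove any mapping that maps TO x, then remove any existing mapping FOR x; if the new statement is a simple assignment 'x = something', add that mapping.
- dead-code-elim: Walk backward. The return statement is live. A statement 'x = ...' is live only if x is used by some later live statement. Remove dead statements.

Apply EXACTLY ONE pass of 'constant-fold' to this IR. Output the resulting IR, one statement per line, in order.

Answer: z = 7
d = z
b = z + 5
a = 18
return z

Derivation:
Applying constant-fold statement-by-statement:
  [1] z = 7  (unchanged)
  [2] d = z - 0  -> d = z
  [3] b = z + 5  (unchanged)
  [4] a = 9 * 2  -> a = 18
  [5] return z  (unchanged)
Result (5 stmts):
  z = 7
  d = z
  b = z + 5
  a = 18
  return z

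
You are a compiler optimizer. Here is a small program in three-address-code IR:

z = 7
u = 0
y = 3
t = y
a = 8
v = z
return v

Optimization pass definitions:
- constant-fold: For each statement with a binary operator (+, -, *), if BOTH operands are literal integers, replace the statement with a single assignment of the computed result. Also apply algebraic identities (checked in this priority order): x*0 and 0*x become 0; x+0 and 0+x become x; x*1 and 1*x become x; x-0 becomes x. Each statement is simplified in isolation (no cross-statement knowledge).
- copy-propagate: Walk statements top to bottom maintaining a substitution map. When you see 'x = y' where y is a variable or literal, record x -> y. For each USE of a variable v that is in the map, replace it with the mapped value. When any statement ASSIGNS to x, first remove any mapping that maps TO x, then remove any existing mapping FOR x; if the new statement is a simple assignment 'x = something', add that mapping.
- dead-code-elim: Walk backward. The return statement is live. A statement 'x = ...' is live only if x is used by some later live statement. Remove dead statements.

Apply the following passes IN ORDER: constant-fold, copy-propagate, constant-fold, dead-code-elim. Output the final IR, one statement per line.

Answer: return 7

Derivation:
Initial IR:
  z = 7
  u = 0
  y = 3
  t = y
  a = 8
  v = z
  return v
After constant-fold (7 stmts):
  z = 7
  u = 0
  y = 3
  t = y
  a = 8
  v = z
  return v
After copy-propagate (7 stmts):
  z = 7
  u = 0
  y = 3
  t = 3
  a = 8
  v = 7
  return 7
After constant-fold (7 stmts):
  z = 7
  u = 0
  y = 3
  t = 3
  a = 8
  v = 7
  return 7
After dead-code-elim (1 stmts):
  return 7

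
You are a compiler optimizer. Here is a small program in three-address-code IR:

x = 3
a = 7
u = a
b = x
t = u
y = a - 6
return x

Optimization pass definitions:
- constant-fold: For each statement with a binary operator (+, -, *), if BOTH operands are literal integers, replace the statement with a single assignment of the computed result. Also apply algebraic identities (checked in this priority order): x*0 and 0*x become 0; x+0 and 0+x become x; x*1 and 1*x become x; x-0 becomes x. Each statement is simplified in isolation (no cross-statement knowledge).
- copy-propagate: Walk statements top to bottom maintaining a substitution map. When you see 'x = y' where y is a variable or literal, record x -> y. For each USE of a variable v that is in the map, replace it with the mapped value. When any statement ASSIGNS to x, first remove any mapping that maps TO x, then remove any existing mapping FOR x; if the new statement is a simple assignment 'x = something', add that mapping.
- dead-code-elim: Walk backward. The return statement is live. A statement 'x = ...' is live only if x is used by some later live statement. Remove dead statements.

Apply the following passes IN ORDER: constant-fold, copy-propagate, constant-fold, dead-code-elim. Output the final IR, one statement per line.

Initial IR:
  x = 3
  a = 7
  u = a
  b = x
  t = u
  y = a - 6
  return x
After constant-fold (7 stmts):
  x = 3
  a = 7
  u = a
  b = x
  t = u
  y = a - 6
  return x
After copy-propagate (7 stmts):
  x = 3
  a = 7
  u = 7
  b = 3
  t = 7
  y = 7 - 6
  return 3
After constant-fold (7 stmts):
  x = 3
  a = 7
  u = 7
  b = 3
  t = 7
  y = 1
  return 3
After dead-code-elim (1 stmts):
  return 3

Answer: return 3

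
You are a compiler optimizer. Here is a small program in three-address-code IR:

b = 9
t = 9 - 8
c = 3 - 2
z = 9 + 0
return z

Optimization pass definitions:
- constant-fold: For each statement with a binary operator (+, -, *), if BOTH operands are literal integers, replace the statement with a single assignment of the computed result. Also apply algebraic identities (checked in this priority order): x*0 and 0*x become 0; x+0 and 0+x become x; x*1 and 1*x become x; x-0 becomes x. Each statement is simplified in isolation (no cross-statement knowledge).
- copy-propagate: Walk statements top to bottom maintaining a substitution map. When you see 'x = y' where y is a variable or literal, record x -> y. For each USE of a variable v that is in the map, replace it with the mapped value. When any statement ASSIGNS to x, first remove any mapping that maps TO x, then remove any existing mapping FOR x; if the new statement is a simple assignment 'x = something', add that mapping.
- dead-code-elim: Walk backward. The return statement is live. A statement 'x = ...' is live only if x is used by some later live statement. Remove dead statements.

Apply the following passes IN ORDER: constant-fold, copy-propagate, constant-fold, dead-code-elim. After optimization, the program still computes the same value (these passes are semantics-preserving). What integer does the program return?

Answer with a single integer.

Initial IR:
  b = 9
  t = 9 - 8
  c = 3 - 2
  z = 9 + 0
  return z
After constant-fold (5 stmts):
  b = 9
  t = 1
  c = 1
  z = 9
  return z
After copy-propagate (5 stmts):
  b = 9
  t = 1
  c = 1
  z = 9
  return 9
After constant-fold (5 stmts):
  b = 9
  t = 1
  c = 1
  z = 9
  return 9
After dead-code-elim (1 stmts):
  return 9
Evaluate:
  b = 9  =>  b = 9
  t = 9 - 8  =>  t = 1
  c = 3 - 2  =>  c = 1
  z = 9 + 0  =>  z = 9
  return z = 9

Answer: 9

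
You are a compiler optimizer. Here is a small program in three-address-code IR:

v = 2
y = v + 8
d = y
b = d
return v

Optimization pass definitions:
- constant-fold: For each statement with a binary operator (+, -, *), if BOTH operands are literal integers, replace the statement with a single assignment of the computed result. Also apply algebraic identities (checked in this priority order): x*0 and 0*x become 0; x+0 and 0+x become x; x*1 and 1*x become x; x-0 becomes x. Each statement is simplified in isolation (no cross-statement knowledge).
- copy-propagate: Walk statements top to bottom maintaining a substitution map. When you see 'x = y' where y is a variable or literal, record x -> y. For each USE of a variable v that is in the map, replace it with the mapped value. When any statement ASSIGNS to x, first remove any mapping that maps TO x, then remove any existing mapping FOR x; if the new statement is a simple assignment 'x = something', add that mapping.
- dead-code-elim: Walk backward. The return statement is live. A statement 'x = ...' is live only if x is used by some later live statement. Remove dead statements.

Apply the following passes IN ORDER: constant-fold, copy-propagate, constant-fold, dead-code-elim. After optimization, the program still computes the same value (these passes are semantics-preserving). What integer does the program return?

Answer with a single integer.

Answer: 2

Derivation:
Initial IR:
  v = 2
  y = v + 8
  d = y
  b = d
  return v
After constant-fold (5 stmts):
  v = 2
  y = v + 8
  d = y
  b = d
  return v
After copy-propagate (5 stmts):
  v = 2
  y = 2 + 8
  d = y
  b = y
  return 2
After constant-fold (5 stmts):
  v = 2
  y = 10
  d = y
  b = y
  return 2
After dead-code-elim (1 stmts):
  return 2
Evaluate:
  v = 2  =>  v = 2
  y = v + 8  =>  y = 10
  d = y  =>  d = 10
  b = d  =>  b = 10
  return v = 2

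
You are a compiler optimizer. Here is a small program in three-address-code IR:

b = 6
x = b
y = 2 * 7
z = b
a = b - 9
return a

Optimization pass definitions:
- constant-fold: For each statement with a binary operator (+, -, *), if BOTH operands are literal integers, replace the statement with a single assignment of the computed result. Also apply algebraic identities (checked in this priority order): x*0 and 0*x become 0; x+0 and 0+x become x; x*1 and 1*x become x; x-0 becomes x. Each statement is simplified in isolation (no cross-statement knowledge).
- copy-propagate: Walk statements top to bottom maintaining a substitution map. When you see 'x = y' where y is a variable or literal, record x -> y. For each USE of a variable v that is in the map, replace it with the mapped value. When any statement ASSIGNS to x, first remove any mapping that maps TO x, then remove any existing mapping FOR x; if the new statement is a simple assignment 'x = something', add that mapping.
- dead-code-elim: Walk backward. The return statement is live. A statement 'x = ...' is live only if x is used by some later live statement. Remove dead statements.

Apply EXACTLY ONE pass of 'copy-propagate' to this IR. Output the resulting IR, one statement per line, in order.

Applying copy-propagate statement-by-statement:
  [1] b = 6  (unchanged)
  [2] x = b  -> x = 6
  [3] y = 2 * 7  (unchanged)
  [4] z = b  -> z = 6
  [5] a = b - 9  -> a = 6 - 9
  [6] return a  (unchanged)
Result (6 stmts):
  b = 6
  x = 6
  y = 2 * 7
  z = 6
  a = 6 - 9
  return a

Answer: b = 6
x = 6
y = 2 * 7
z = 6
a = 6 - 9
return a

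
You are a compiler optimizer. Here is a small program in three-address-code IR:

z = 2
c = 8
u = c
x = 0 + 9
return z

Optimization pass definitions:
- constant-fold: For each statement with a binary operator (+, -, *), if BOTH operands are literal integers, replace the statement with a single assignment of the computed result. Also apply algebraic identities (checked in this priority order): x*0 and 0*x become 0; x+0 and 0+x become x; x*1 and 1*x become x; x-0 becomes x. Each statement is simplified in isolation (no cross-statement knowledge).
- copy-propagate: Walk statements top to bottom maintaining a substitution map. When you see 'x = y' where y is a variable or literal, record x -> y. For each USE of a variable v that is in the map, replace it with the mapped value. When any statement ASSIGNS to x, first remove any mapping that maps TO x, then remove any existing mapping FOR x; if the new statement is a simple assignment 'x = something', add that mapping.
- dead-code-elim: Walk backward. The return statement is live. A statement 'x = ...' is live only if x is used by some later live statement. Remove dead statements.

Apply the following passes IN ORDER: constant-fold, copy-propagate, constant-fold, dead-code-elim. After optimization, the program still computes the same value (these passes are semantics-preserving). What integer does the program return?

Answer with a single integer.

Answer: 2

Derivation:
Initial IR:
  z = 2
  c = 8
  u = c
  x = 0 + 9
  return z
After constant-fold (5 stmts):
  z = 2
  c = 8
  u = c
  x = 9
  return z
After copy-propagate (5 stmts):
  z = 2
  c = 8
  u = 8
  x = 9
  return 2
After constant-fold (5 stmts):
  z = 2
  c = 8
  u = 8
  x = 9
  return 2
After dead-code-elim (1 stmts):
  return 2
Evaluate:
  z = 2  =>  z = 2
  c = 8  =>  c = 8
  u = c  =>  u = 8
  x = 0 + 9  =>  x = 9
  return z = 2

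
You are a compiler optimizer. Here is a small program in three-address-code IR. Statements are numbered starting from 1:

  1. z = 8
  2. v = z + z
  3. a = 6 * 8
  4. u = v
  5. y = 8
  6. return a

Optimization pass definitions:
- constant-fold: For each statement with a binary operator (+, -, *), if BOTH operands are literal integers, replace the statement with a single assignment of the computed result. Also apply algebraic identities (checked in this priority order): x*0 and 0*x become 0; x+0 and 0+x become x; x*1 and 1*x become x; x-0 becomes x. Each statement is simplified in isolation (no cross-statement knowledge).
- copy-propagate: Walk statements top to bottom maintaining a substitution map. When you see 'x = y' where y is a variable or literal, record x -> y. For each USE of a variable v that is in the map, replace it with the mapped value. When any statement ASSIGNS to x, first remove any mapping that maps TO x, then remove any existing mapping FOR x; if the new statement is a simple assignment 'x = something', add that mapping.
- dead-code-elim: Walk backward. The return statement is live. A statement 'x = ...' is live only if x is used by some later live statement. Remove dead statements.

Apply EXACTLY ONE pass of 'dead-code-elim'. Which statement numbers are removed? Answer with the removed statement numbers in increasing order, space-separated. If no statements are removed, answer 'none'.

Answer: 1 2 4 5

Derivation:
Backward liveness scan:
Stmt 1 'z = 8': DEAD (z not in live set [])
Stmt 2 'v = z + z': DEAD (v not in live set [])
Stmt 3 'a = 6 * 8': KEEP (a is live); live-in = []
Stmt 4 'u = v': DEAD (u not in live set ['a'])
Stmt 5 'y = 8': DEAD (y not in live set ['a'])
Stmt 6 'return a': KEEP (return); live-in = ['a']
Removed statement numbers: [1, 2, 4, 5]
Surviving IR:
  a = 6 * 8
  return a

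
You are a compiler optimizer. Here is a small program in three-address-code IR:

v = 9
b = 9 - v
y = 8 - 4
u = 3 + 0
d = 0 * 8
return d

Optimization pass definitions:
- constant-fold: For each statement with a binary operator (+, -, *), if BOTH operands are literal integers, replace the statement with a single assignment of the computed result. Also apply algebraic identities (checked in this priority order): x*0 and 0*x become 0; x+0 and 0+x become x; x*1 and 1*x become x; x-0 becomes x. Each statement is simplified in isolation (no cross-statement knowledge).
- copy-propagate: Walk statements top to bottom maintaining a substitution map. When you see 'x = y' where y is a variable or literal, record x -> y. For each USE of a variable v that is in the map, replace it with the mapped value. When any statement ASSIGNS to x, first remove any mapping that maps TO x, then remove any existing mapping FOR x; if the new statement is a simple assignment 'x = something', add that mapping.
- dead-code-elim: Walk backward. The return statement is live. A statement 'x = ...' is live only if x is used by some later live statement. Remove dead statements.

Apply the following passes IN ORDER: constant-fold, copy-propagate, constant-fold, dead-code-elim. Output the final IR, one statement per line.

Initial IR:
  v = 9
  b = 9 - v
  y = 8 - 4
  u = 3 + 0
  d = 0 * 8
  return d
After constant-fold (6 stmts):
  v = 9
  b = 9 - v
  y = 4
  u = 3
  d = 0
  return d
After copy-propagate (6 stmts):
  v = 9
  b = 9 - 9
  y = 4
  u = 3
  d = 0
  return 0
After constant-fold (6 stmts):
  v = 9
  b = 0
  y = 4
  u = 3
  d = 0
  return 0
After dead-code-elim (1 stmts):
  return 0

Answer: return 0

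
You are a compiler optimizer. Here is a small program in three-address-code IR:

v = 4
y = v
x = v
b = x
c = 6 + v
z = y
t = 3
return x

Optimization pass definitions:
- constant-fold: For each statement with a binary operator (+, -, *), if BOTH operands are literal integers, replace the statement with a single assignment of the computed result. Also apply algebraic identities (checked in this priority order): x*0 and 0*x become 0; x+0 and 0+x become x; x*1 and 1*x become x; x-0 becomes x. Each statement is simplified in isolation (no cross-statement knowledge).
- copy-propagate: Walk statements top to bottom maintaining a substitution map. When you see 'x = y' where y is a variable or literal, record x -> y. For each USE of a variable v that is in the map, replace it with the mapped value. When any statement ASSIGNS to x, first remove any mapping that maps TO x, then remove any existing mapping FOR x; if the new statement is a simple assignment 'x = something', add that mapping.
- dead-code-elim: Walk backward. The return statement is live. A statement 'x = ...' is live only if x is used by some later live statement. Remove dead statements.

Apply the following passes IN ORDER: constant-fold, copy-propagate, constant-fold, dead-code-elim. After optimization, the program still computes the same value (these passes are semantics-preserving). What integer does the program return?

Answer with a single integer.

Initial IR:
  v = 4
  y = v
  x = v
  b = x
  c = 6 + v
  z = y
  t = 3
  return x
After constant-fold (8 stmts):
  v = 4
  y = v
  x = v
  b = x
  c = 6 + v
  z = y
  t = 3
  return x
After copy-propagate (8 stmts):
  v = 4
  y = 4
  x = 4
  b = 4
  c = 6 + 4
  z = 4
  t = 3
  return 4
After constant-fold (8 stmts):
  v = 4
  y = 4
  x = 4
  b = 4
  c = 10
  z = 4
  t = 3
  return 4
After dead-code-elim (1 stmts):
  return 4
Evaluate:
  v = 4  =>  v = 4
  y = v  =>  y = 4
  x = v  =>  x = 4
  b = x  =>  b = 4
  c = 6 + v  =>  c = 10
  z = y  =>  z = 4
  t = 3  =>  t = 3
  return x = 4

Answer: 4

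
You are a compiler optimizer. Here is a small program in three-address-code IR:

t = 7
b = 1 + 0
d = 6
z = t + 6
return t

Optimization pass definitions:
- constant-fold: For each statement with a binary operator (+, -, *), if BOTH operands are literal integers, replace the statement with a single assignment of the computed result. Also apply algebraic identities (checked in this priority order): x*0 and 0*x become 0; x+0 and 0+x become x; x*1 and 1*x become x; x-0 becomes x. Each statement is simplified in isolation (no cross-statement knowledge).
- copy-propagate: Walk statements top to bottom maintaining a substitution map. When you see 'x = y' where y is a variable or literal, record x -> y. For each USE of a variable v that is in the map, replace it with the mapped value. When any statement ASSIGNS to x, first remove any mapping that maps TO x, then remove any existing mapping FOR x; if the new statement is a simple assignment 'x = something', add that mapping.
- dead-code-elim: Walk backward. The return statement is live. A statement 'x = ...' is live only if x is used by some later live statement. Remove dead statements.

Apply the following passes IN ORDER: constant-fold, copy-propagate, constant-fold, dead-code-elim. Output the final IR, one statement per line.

Initial IR:
  t = 7
  b = 1 + 0
  d = 6
  z = t + 6
  return t
After constant-fold (5 stmts):
  t = 7
  b = 1
  d = 6
  z = t + 6
  return t
After copy-propagate (5 stmts):
  t = 7
  b = 1
  d = 6
  z = 7 + 6
  return 7
After constant-fold (5 stmts):
  t = 7
  b = 1
  d = 6
  z = 13
  return 7
After dead-code-elim (1 stmts):
  return 7

Answer: return 7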